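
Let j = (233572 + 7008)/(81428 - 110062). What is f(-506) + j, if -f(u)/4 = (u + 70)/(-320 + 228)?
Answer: -9008882/329291 ≈ -27.358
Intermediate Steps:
f(u) = 70/23 + u/23 (f(u) = -4*(u + 70)/(-320 + 228) = -4*(70 + u)/(-92) = -4*(70 + u)*(-1)/92 = -4*(-35/46 - u/92) = 70/23 + u/23)
j = -120290/14317 (j = 240580/(-28634) = 240580*(-1/28634) = -120290/14317 ≈ -8.4019)
f(-506) + j = (70/23 + (1/23)*(-506)) - 120290/14317 = (70/23 - 22) - 120290/14317 = -436/23 - 120290/14317 = -9008882/329291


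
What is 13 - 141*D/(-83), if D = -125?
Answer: -16546/83 ≈ -199.35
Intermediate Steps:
13 - 141*D/(-83) = 13 - (-17625)/(-83) = 13 - (-17625)*(-1)/83 = 13 - 141*125/83 = 13 - 17625/83 = -16546/83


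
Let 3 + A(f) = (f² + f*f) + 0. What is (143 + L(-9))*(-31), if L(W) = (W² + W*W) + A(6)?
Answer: -11594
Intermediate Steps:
A(f) = -3 + 2*f² (A(f) = -3 + ((f² + f*f) + 0) = -3 + ((f² + f²) + 0) = -3 + (2*f² + 0) = -3 + 2*f²)
L(W) = 69 + 2*W² (L(W) = (W² + W*W) + (-3 + 2*6²) = (W² + W²) + (-3 + 2*36) = 2*W² + (-3 + 72) = 2*W² + 69 = 69 + 2*W²)
(143 + L(-9))*(-31) = (143 + (69 + 2*(-9)²))*(-31) = (143 + (69 + 2*81))*(-31) = (143 + (69 + 162))*(-31) = (143 + 231)*(-31) = 374*(-31) = -11594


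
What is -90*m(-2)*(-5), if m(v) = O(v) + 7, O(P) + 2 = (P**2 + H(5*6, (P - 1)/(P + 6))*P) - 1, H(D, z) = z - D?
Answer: 31275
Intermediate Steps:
O(P) = -3 + P**2 + P*(-30 + (-1 + P)/(6 + P)) (O(P) = -2 + ((P**2 + ((P - 1)/(P + 6) - 5*6)*P) - 1) = -2 + ((P**2 + ((-1 + P)/(6 + P) - 1*30)*P) - 1) = -2 + ((P**2 + ((-1 + P)/(6 + P) - 30)*P) - 1) = -2 + ((P**2 + (-30 + (-1 + P)/(6 + P))*P) - 1) = -2 + ((P**2 + P*(-30 + (-1 + P)/(6 + P))) - 1) = -2 + (-1 + P**2 + P*(-30 + (-1 + P)/(6 + P))) = -3 + P**2 + P*(-30 + (-1 + P)/(6 + P)))
m(v) = 7 + (-18 + v**3 - 184*v - 23*v**2)/(6 + v) (m(v) = (-18 + v**3 - 184*v - 23*v**2)/(6 + v) + 7 = 7 + (-18 + v**3 - 184*v - 23*v**2)/(6 + v))
-90*m(-2)*(-5) = -90*(24 + (-2)**3 - 177*(-2) - 23*(-2)**2)/(6 - 2)*(-5) = -90*(24 - 8 + 354 - 23*4)/4*(-5) = -45*(24 - 8 + 354 - 92)/2*(-5) = -45*278/2*(-5) = -90*139/2*(-5) = -6255*(-5) = 31275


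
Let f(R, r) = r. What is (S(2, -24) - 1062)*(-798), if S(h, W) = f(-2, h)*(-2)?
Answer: 850668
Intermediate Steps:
S(h, W) = -2*h (S(h, W) = h*(-2) = -2*h)
(S(2, -24) - 1062)*(-798) = (-2*2 - 1062)*(-798) = (-4 - 1062)*(-798) = -1066*(-798) = 850668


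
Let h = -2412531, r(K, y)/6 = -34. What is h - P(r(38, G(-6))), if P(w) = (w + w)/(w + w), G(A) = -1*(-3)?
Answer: -2412532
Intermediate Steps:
G(A) = 3
r(K, y) = -204 (r(K, y) = 6*(-34) = -204)
P(w) = 1 (P(w) = (2*w)/((2*w)) = (2*w)*(1/(2*w)) = 1)
h - P(r(38, G(-6))) = -2412531 - 1*1 = -2412531 - 1 = -2412532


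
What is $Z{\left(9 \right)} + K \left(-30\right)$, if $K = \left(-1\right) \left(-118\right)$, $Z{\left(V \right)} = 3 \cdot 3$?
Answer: $-3531$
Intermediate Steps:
$Z{\left(V \right)} = 9$
$K = 118$
$Z{\left(9 \right)} + K \left(-30\right) = 9 + 118 \left(-30\right) = 9 - 3540 = -3531$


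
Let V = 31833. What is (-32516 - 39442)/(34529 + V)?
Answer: -35979/33181 ≈ -1.0843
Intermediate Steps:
(-32516 - 39442)/(34529 + V) = (-32516 - 39442)/(34529 + 31833) = -71958/66362 = -71958*1/66362 = -35979/33181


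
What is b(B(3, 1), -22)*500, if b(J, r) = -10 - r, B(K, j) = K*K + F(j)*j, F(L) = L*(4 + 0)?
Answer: 6000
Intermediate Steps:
F(L) = 4*L (F(L) = L*4 = 4*L)
B(K, j) = K² + 4*j² (B(K, j) = K*K + (4*j)*j = K² + 4*j²)
b(B(3, 1), -22)*500 = (-10 - 1*(-22))*500 = (-10 + 22)*500 = 12*500 = 6000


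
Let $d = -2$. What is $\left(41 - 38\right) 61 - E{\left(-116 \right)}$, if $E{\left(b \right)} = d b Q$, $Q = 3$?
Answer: $-513$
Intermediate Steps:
$E{\left(b \right)} = - 6 b$ ($E{\left(b \right)} = - 2 b 3 = - 6 b$)
$\left(41 - 38\right) 61 - E{\left(-116 \right)} = \left(41 - 38\right) 61 - \left(-6\right) \left(-116\right) = 3 \cdot 61 - 696 = 183 - 696 = -513$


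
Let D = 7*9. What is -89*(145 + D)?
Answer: -18512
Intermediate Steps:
D = 63
-89*(145 + D) = -89*(145 + 63) = -89*208 = -18512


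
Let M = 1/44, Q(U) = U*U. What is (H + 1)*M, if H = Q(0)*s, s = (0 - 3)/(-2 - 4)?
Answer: 1/44 ≈ 0.022727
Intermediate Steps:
Q(U) = U²
s = ½ (s = -3/(-6) = -3*(-⅙) = ½ ≈ 0.50000)
M = 1/44 (M = 1*(1/44) = 1/44 ≈ 0.022727)
H = 0 (H = 0²*(½) = 0*(½) = 0)
(H + 1)*M = (0 + 1)*(1/44) = 1*(1/44) = 1/44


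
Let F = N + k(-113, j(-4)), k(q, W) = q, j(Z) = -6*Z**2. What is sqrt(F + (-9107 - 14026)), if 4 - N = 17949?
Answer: I*sqrt(41191) ≈ 202.96*I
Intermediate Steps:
N = -17945 (N = 4 - 1*17949 = 4 - 17949 = -17945)
F = -18058 (F = -17945 - 113 = -18058)
sqrt(F + (-9107 - 14026)) = sqrt(-18058 + (-9107 - 14026)) = sqrt(-18058 - 23133) = sqrt(-41191) = I*sqrt(41191)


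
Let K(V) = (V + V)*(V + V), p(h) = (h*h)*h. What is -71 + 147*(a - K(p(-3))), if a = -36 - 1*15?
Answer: -436220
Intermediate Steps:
p(h) = h³ (p(h) = h²*h = h³)
K(V) = 4*V² (K(V) = (2*V)*(2*V) = 4*V²)
a = -51 (a = -36 - 15 = -51)
-71 + 147*(a - K(p(-3))) = -71 + 147*(-51 - 4*((-3)³)²) = -71 + 147*(-51 - 4*(-27)²) = -71 + 147*(-51 - 4*729) = -71 + 147*(-51 - 1*2916) = -71 + 147*(-51 - 2916) = -71 + 147*(-2967) = -71 - 436149 = -436220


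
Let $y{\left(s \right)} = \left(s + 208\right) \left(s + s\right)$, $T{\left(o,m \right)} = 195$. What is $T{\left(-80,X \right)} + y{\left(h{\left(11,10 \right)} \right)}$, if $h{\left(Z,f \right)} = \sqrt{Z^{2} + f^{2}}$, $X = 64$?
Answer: $637 + 416 \sqrt{221} \approx 6821.3$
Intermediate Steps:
$y{\left(s \right)} = 2 s \left(208 + s\right)$ ($y{\left(s \right)} = \left(208 + s\right) 2 s = 2 s \left(208 + s\right)$)
$T{\left(-80,X \right)} + y{\left(h{\left(11,10 \right)} \right)} = 195 + 2 \sqrt{11^{2} + 10^{2}} \left(208 + \sqrt{11^{2} + 10^{2}}\right) = 195 + 2 \sqrt{121 + 100} \left(208 + \sqrt{121 + 100}\right) = 195 + 2 \sqrt{221} \left(208 + \sqrt{221}\right)$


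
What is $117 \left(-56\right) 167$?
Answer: $-1094184$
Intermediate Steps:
$117 \left(-56\right) 167 = \left(-6552\right) 167 = -1094184$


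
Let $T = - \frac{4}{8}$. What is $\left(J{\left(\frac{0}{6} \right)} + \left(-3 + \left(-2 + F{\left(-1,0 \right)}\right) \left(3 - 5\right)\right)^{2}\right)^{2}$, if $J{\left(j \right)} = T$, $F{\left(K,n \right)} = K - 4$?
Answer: $\frac{58081}{4} \approx 14520.0$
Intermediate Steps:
$F{\left(K,n \right)} = -4 + K$
$T = - \frac{1}{2}$ ($T = \left(-4\right) \frac{1}{8} = - \frac{1}{2} \approx -0.5$)
$J{\left(j \right)} = - \frac{1}{2}$
$\left(J{\left(\frac{0}{6} \right)} + \left(-3 + \left(-2 + F{\left(-1,0 \right)}\right) \left(3 - 5\right)\right)^{2}\right)^{2} = \left(- \frac{1}{2} + \left(-3 + \left(-2 - 5\right) \left(3 - 5\right)\right)^{2}\right)^{2} = \left(- \frac{1}{2} + \left(-3 + \left(-2 - 5\right) \left(-2\right)\right)^{2}\right)^{2} = \left(- \frac{1}{2} + \left(-3 - -14\right)^{2}\right)^{2} = \left(- \frac{1}{2} + \left(-3 + 14\right)^{2}\right)^{2} = \left(- \frac{1}{2} + 11^{2}\right)^{2} = \left(- \frac{1}{2} + 121\right)^{2} = \left(\frac{241}{2}\right)^{2} = \frac{58081}{4}$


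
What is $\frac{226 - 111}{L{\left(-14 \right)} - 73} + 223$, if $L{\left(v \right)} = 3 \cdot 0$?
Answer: $\frac{16164}{73} \approx 221.42$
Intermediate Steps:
$L{\left(v \right)} = 0$
$\frac{226 - 111}{L{\left(-14 \right)} - 73} + 223 = \frac{226 - 111}{0 - 73} + 223 = \frac{115}{-73} + 223 = 115 \left(- \frac{1}{73}\right) + 223 = - \frac{115}{73} + 223 = \frac{16164}{73}$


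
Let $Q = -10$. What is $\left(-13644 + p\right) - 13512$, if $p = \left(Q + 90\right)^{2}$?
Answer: $-20756$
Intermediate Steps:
$p = 6400$ ($p = \left(-10 + 90\right)^{2} = 80^{2} = 6400$)
$\left(-13644 + p\right) - 13512 = \left(-13644 + 6400\right) - 13512 = -7244 - 13512 = -20756$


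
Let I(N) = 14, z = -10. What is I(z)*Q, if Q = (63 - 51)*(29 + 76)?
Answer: 17640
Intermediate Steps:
Q = 1260 (Q = 12*105 = 1260)
I(z)*Q = 14*1260 = 17640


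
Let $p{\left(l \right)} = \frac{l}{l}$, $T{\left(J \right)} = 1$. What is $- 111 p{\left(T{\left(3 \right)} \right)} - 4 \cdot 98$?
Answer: $-503$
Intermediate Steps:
$p{\left(l \right)} = 1$
$- 111 p{\left(T{\left(3 \right)} \right)} - 4 \cdot 98 = \left(-111\right) 1 - 4 \cdot 98 = -111 - 392 = -503$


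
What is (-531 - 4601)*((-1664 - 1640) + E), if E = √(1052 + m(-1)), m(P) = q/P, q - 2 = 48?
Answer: 16956128 - 5132*√1002 ≈ 1.6794e+7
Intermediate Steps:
q = 50 (q = 2 + 48 = 50)
m(P) = 50/P
E = √1002 (E = √(1052 + 50/(-1)) = √(1052 + 50*(-1)) = √(1052 - 50) = √1002 ≈ 31.654)
(-531 - 4601)*((-1664 - 1640) + E) = (-531 - 4601)*((-1664 - 1640) + √1002) = -5132*(-3304 + √1002) = 16956128 - 5132*√1002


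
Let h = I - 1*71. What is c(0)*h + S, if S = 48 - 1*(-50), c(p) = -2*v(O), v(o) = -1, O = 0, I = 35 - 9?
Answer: 8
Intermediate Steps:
I = 26
h = -45 (h = 26 - 1*71 = 26 - 71 = -45)
c(p) = 2 (c(p) = -2*(-1) = 2)
S = 98 (S = 48 + 50 = 98)
c(0)*h + S = 2*(-45) + 98 = -90 + 98 = 8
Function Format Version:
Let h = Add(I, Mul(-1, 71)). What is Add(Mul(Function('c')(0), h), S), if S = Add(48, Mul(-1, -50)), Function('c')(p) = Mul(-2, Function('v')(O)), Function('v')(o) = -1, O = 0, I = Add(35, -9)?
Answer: 8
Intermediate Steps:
I = 26
h = -45 (h = Add(26, Mul(-1, 71)) = Add(26, -71) = -45)
Function('c')(p) = 2 (Function('c')(p) = Mul(-2, -1) = 2)
S = 98 (S = Add(48, 50) = 98)
Add(Mul(Function('c')(0), h), S) = Add(Mul(2, -45), 98) = Add(-90, 98) = 8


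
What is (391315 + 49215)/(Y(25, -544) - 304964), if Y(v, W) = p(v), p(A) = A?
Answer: -440530/304939 ≈ -1.4446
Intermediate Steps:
Y(v, W) = v
(391315 + 49215)/(Y(25, -544) - 304964) = (391315 + 49215)/(25 - 304964) = 440530/(-304939) = 440530*(-1/304939) = -440530/304939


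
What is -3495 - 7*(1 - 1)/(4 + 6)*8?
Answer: -3495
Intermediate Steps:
-3495 - 7*(1 - 1)/(4 + 6)*8 = -3495 - 0/10*8 = -3495 - 7*0*8 = -3495 + 0*8 = -3495 + 0 = -3495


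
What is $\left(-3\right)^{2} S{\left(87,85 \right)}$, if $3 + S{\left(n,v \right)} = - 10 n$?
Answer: $-7857$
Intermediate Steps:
$S{\left(n,v \right)} = -3 - 10 n$
$\left(-3\right)^{2} S{\left(87,85 \right)} = \left(-3\right)^{2} \left(-3 - 870\right) = 9 \left(-3 - 870\right) = 9 \left(-873\right) = -7857$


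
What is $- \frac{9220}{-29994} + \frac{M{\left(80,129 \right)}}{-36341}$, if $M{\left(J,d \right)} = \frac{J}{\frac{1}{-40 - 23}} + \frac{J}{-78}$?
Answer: $\frac{3160719530}{7085077701} \approx 0.44611$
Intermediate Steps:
$M{\left(J,d \right)} = - \frac{4915 J}{78}$ ($M{\left(J,d \right)} = \frac{J}{\frac{1}{-63}} + J \left(- \frac{1}{78}\right) = \frac{J}{- \frac{1}{63}} - \frac{J}{78} = J \left(-63\right) - \frac{J}{78} = - 63 J - \frac{J}{78} = - \frac{4915 J}{78}$)
$- \frac{9220}{-29994} + \frac{M{\left(80,129 \right)}}{-36341} = - \frac{9220}{-29994} + \frac{\left(- \frac{4915}{78}\right) 80}{-36341} = \left(-9220\right) \left(- \frac{1}{29994}\right) - - \frac{196600}{1417299} = \frac{4610}{14997} + \frac{196600}{1417299} = \frac{3160719530}{7085077701}$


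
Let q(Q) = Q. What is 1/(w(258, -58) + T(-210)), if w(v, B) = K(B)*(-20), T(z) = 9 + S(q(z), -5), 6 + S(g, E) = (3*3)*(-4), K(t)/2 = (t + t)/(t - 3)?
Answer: -61/6653 ≈ -0.0091688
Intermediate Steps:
K(t) = 4*t/(-3 + t) (K(t) = 2*((t + t)/(t - 3)) = 2*((2*t)/(-3 + t)) = 2*(2*t/(-3 + t)) = 4*t/(-3 + t))
S(g, E) = -42 (S(g, E) = -6 + (3*3)*(-4) = -6 + 9*(-4) = -6 - 36 = -42)
T(z) = -33 (T(z) = 9 - 42 = -33)
w(v, B) = -80*B/(-3 + B) (w(v, B) = (4*B/(-3 + B))*(-20) = -80*B/(-3 + B))
1/(w(258, -58) + T(-210)) = 1/(-80*(-58)/(-3 - 58) - 33) = 1/(-80*(-58)/(-61) - 33) = 1/(-80*(-58)*(-1/61) - 33) = 1/(-4640/61 - 33) = 1/(-6653/61) = -61/6653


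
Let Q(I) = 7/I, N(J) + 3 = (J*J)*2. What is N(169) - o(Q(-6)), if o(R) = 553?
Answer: 56566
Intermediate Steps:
N(J) = -3 + 2*J² (N(J) = -3 + (J*J)*2 = -3 + J²*2 = -3 + 2*J²)
N(169) - o(Q(-6)) = (-3 + 2*169²) - 1*553 = (-3 + 2*28561) - 553 = (-3 + 57122) - 553 = 57119 - 553 = 56566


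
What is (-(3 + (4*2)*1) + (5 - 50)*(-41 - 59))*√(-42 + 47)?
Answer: 4489*√5 ≈ 10038.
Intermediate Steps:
(-(3 + (4*2)*1) + (5 - 50)*(-41 - 59))*√(-42 + 47) = (-(3 + 8*1) - 45*(-100))*√5 = (-(3 + 8) + 4500)*√5 = (-1*11 + 4500)*√5 = (-11 + 4500)*√5 = 4489*√5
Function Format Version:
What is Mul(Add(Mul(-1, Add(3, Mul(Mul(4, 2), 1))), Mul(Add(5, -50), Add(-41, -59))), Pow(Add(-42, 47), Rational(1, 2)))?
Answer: Mul(4489, Pow(5, Rational(1, 2))) ≈ 10038.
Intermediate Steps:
Mul(Add(Mul(-1, Add(3, Mul(Mul(4, 2), 1))), Mul(Add(5, -50), Add(-41, -59))), Pow(Add(-42, 47), Rational(1, 2))) = Mul(Add(Mul(-1, Add(3, Mul(8, 1))), Mul(-45, -100)), Pow(5, Rational(1, 2))) = Mul(Add(Mul(-1, Add(3, 8)), 4500), Pow(5, Rational(1, 2))) = Mul(Add(Mul(-1, 11), 4500), Pow(5, Rational(1, 2))) = Mul(Add(-11, 4500), Pow(5, Rational(1, 2))) = Mul(4489, Pow(5, Rational(1, 2)))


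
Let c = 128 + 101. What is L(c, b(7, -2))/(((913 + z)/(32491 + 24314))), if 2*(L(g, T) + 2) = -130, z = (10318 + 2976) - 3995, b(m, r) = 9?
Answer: -1268645/3404 ≈ -372.69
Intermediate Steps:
z = 9299 (z = 13294 - 3995 = 9299)
c = 229
L(g, T) = -67 (L(g, T) = -2 + (½)*(-130) = -2 - 65 = -67)
L(c, b(7, -2))/(((913 + z)/(32491 + 24314))) = -67*(32491 + 24314)/(913 + 9299) = -67/(10212/56805) = -67/(10212*(1/56805)) = -67/3404/18935 = -67*18935/3404 = -1268645/3404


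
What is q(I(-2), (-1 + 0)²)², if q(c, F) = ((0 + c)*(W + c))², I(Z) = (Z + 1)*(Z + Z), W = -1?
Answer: 20736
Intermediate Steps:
I(Z) = 2*Z*(1 + Z) (I(Z) = (1 + Z)*(2*Z) = 2*Z*(1 + Z))
q(c, F) = c²*(-1 + c)² (q(c, F) = ((0 + c)*(-1 + c))² = (c*(-1 + c))² = c²*(-1 + c)²)
q(I(-2), (-1 + 0)²)² = ((2*(-2)*(1 - 2))²*(-1 + 2*(-2)*(1 - 2))²)² = ((2*(-2)*(-1))²*(-1 + 2*(-2)*(-1))²)² = (4²*(-1 + 4)²)² = (16*3²)² = (16*9)² = 144² = 20736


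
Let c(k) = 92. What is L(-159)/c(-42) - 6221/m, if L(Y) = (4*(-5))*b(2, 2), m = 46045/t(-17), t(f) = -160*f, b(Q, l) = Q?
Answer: -77929242/211807 ≈ -367.93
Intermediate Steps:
m = 9209/544 (m = 46045/((-160*(-17))) = 46045/2720 = 46045*(1/2720) = 9209/544 ≈ 16.928)
L(Y) = -40 (L(Y) = (4*(-5))*2 = -20*2 = -40)
L(-159)/c(-42) - 6221/m = -40/92 - 6221/9209/544 = -40*1/92 - 6221*544/9209 = -10/23 - 3384224/9209 = -77929242/211807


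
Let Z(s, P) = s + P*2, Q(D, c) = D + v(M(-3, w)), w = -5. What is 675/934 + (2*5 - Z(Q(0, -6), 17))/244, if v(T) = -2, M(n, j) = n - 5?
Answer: 18019/28487 ≈ 0.63253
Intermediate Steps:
M(n, j) = -5 + n
Q(D, c) = -2 + D (Q(D, c) = D - 2 = -2 + D)
Z(s, P) = s + 2*P
675/934 + (2*5 - Z(Q(0, -6), 17))/244 = 675/934 + (2*5 - ((-2 + 0) + 2*17))/244 = 675*(1/934) + (10 - (-2 + 34))*(1/244) = 675/934 + (10 - 1*32)*(1/244) = 675/934 + (10 - 32)*(1/244) = 675/934 - 22*1/244 = 675/934 - 11/122 = 18019/28487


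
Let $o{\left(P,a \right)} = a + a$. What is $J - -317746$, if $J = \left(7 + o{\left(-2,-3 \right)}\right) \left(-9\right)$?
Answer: $317737$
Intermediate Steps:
$o{\left(P,a \right)} = 2 a$
$J = -9$ ($J = \left(7 + 2 \left(-3\right)\right) \left(-9\right) = \left(7 - 6\right) \left(-9\right) = 1 \left(-9\right) = -9$)
$J - -317746 = -9 - -317746 = -9 + 317746 = 317737$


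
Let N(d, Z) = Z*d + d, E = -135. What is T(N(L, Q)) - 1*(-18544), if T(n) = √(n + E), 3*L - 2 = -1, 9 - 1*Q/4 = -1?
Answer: 18544 + 2*I*√273/3 ≈ 18544.0 + 11.015*I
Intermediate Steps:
Q = 40 (Q = 36 - 4*(-1) = 36 + 4 = 40)
L = ⅓ (L = ⅔ + (⅓)*(-1) = ⅔ - ⅓ = ⅓ ≈ 0.33333)
N(d, Z) = d + Z*d
T(n) = √(-135 + n) (T(n) = √(n - 135) = √(-135 + n))
T(N(L, Q)) - 1*(-18544) = √(-135 + (1 + 40)/3) - 1*(-18544) = √(-135 + (⅓)*41) + 18544 = √(-135 + 41/3) + 18544 = √(-364/3) + 18544 = 2*I*√273/3 + 18544 = 18544 + 2*I*√273/3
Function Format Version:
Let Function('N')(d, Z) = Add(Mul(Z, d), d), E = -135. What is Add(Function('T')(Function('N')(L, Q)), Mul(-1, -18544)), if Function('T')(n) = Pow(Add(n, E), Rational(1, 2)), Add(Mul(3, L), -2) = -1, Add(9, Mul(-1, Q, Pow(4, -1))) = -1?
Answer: Add(18544, Mul(Rational(2, 3), I, Pow(273, Rational(1, 2)))) ≈ Add(18544., Mul(11.015, I))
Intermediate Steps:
Q = 40 (Q = Add(36, Mul(-4, -1)) = Add(36, 4) = 40)
L = Rational(1, 3) (L = Add(Rational(2, 3), Mul(Rational(1, 3), -1)) = Add(Rational(2, 3), Rational(-1, 3)) = Rational(1, 3) ≈ 0.33333)
Function('N')(d, Z) = Add(d, Mul(Z, d))
Function('T')(n) = Pow(Add(-135, n), Rational(1, 2)) (Function('T')(n) = Pow(Add(n, -135), Rational(1, 2)) = Pow(Add(-135, n), Rational(1, 2)))
Add(Function('T')(Function('N')(L, Q)), Mul(-1, -18544)) = Add(Pow(Add(-135, Mul(Rational(1, 3), Add(1, 40))), Rational(1, 2)), Mul(-1, -18544)) = Add(Pow(Add(-135, Mul(Rational(1, 3), 41)), Rational(1, 2)), 18544) = Add(Pow(Add(-135, Rational(41, 3)), Rational(1, 2)), 18544) = Add(Pow(Rational(-364, 3), Rational(1, 2)), 18544) = Add(Mul(Rational(2, 3), I, Pow(273, Rational(1, 2))), 18544) = Add(18544, Mul(Rational(2, 3), I, Pow(273, Rational(1, 2))))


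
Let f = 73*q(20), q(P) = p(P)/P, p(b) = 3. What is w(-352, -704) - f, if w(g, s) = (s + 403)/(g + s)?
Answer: -56311/5280 ≈ -10.665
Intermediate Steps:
w(g, s) = (403 + s)/(g + s)
q(P) = 3/P
f = 219/20 (f = 73*(3/20) = 219/20 ≈ 10.950)
w(-352, -704) - f = (403 - 704)/(-352 - 704) - 1*219/20 = -301/(-1056) - 219/20 = -1/1056*(-301) - 219/20 = 301/1056 - 219/20 = -56311/5280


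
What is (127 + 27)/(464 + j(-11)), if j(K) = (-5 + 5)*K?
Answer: 77/232 ≈ 0.33190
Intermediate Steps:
j(K) = 0 (j(K) = 0*K = 0)
(127 + 27)/(464 + j(-11)) = (127 + 27)/(464 + 0) = 154/464 = 154*(1/464) = 77/232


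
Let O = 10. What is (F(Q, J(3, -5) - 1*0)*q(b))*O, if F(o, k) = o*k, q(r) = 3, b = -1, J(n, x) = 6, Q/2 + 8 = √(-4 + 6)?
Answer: -2880 + 360*√2 ≈ -2370.9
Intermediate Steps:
Q = -16 + 2*√2 (Q = -16 + 2*√(-4 + 6) = -16 + 2*√2 ≈ -13.172)
F(o, k) = k*o
(F(Q, J(3, -5) - 1*0)*q(b))*O = (((6 - 1*0)*(-16 + 2*√2))*3)*10 = (((6 + 0)*(-16 + 2*√2))*3)*10 = ((6*(-16 + 2*√2))*3)*10 = ((-96 + 12*√2)*3)*10 = (-288 + 36*√2)*10 = -2880 + 360*√2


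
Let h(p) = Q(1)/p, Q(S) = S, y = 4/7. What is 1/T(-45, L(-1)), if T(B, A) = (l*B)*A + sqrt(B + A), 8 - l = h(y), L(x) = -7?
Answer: 31500/62016457 - 32*I*sqrt(13)/62016457 ≈ 0.00050793 - 1.8604e-6*I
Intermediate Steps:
y = 4/7 (y = 4*(1/7) = 4/7 ≈ 0.57143)
h(p) = 1/p
l = 25/4 (l = 8 - 1/4/7 = 8 - 1*7/4 = 8 - 7/4 = 25/4 ≈ 6.2500)
T(B, A) = sqrt(A + B) + 25*A*B/4 (T(B, A) = (25*B/4)*A + sqrt(B + A) = 25*A*B/4 + sqrt(A + B) = sqrt(A + B) + 25*A*B/4)
1/T(-45, L(-1)) = 1/(sqrt(-7 - 45) + (25/4)*(-7)*(-45)) = 1/(sqrt(-52) + 7875/4) = 1/(2*I*sqrt(13) + 7875/4) = 1/(7875/4 + 2*I*sqrt(13))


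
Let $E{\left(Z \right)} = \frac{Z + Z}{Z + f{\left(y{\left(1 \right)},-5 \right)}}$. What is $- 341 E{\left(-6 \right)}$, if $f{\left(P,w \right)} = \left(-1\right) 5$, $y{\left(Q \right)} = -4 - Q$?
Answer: $-372$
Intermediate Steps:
$f{\left(P,w \right)} = -5$
$E{\left(Z \right)} = \frac{2 Z}{-5 + Z}$ ($E{\left(Z \right)} = \frac{Z + Z}{Z - 5} = \frac{2 Z}{-5 + Z}$)
$- 341 E{\left(-6 \right)} = - 341 \cdot 2 \left(-6\right) \frac{1}{-5 - 6} = - 341 \cdot 2 \left(-6\right) \frac{1}{-11} = - 341 \cdot 2 \left(-6\right) \left(- \frac{1}{11}\right) = \left(-341\right) \frac{12}{11} = -372$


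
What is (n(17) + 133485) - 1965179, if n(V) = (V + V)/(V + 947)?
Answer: -882876491/482 ≈ -1.8317e+6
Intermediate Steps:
n(V) = 2*V/(947 + V) (n(V) = (2*V)/(947 + V) = 2*V/(947 + V))
(n(17) + 133485) - 1965179 = (2*17/(947 + 17) + 133485) - 1965179 = (2*17/964 + 133485) - 1965179 = (2*17*(1/964) + 133485) - 1965179 = (17/482 + 133485) - 1965179 = 64339787/482 - 1965179 = -882876491/482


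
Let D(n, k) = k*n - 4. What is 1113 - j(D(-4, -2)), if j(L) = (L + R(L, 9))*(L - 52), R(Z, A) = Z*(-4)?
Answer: 537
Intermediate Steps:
D(n, k) = -4 + k*n
R(Z, A) = -4*Z
j(L) = -3*L*(-52 + L) (j(L) = (L - 4*L)*(L - 52) = (-3*L)*(-52 + L) = -3*L*(-52 + L))
1113 - j(D(-4, -2)) = 1113 - 3*(-4 - 2*(-4))*(52 - (-4 - 2*(-4))) = 1113 - 3*(-4 + 8)*(52 - (-4 + 8)) = 1113 - 3*4*(52 - 1*4) = 1113 - 3*4*(52 - 4) = 1113 - 3*4*48 = 1113 - 1*576 = 1113 - 576 = 537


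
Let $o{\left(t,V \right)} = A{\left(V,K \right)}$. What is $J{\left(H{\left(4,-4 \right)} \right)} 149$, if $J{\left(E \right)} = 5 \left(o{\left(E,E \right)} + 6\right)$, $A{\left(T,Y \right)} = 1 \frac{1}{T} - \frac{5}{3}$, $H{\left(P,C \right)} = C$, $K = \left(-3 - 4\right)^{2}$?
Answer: $\frac{36505}{12} \approx 3042.1$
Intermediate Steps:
$K = 49$ ($K = \left(-7\right)^{2} = 49$)
$A{\left(T,Y \right)} = - \frac{5}{3} + \frac{1}{T}$ ($A{\left(T,Y \right)} = \frac{1}{T} - \frac{5}{3} = - \frac{5}{3} + \frac{1}{T}$)
$o{\left(t,V \right)} = - \frac{5}{3} + \frac{1}{V}$
$J{\left(E \right)} = \frac{65}{3} + \frac{5}{E}$ ($J{\left(E \right)} = 5 \left(\left(- \frac{5}{3} + \frac{1}{E}\right) + 6\right) = 5 \left(\frac{13}{3} + \frac{1}{E}\right) = \frac{65}{3} + \frac{5}{E}$)
$J{\left(H{\left(4,-4 \right)} \right)} 149 = \left(\frac{65}{3} + \frac{5}{-4}\right) 149 = \left(\frac{65}{3} + 5 \left(- \frac{1}{4}\right)\right) 149 = \left(\frac{65}{3} - \frac{5}{4}\right) 149 = \frac{245}{12} \cdot 149 = \frac{36505}{12}$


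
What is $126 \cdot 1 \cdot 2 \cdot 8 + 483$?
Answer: $2499$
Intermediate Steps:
$126 \cdot 1 \cdot 2 \cdot 8 + 483 = 126 \cdot 2 \cdot 8 + 483 = 126 \cdot 16 + 483 = 2016 + 483 = 2499$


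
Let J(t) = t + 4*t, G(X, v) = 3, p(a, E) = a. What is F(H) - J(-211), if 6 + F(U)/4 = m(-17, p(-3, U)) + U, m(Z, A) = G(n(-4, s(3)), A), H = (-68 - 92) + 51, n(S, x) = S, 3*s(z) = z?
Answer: 607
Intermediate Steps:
s(z) = z/3
H = -109 (H = -160 + 51 = -109)
m(Z, A) = 3
J(t) = 5*t
F(U) = -12 + 4*U (F(U) = -24 + 4*(3 + U) = -24 + (12 + 4*U) = -12 + 4*U)
F(H) - J(-211) = (-12 + 4*(-109)) - 5*(-211) = (-12 - 436) - 1*(-1055) = -448 + 1055 = 607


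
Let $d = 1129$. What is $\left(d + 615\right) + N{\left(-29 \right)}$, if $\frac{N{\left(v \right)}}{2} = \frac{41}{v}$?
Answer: $\frac{50494}{29} \approx 1741.2$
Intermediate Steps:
$N{\left(v \right)} = \frac{82}{v}$ ($N{\left(v \right)} = 2 \frac{41}{v} = \frac{82}{v}$)
$\left(d + 615\right) + N{\left(-29 \right)} = \left(1129 + 615\right) + \frac{82}{-29} = 1744 + 82 \left(- \frac{1}{29}\right) = 1744 - \frac{82}{29} = \frac{50494}{29}$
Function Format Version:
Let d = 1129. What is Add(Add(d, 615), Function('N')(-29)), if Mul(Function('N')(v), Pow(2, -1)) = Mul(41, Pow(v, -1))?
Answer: Rational(50494, 29) ≈ 1741.2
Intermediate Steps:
Function('N')(v) = Mul(82, Pow(v, -1)) (Function('N')(v) = Mul(2, Mul(41, Pow(v, -1))) = Mul(82, Pow(v, -1)))
Add(Add(d, 615), Function('N')(-29)) = Add(Add(1129, 615), Mul(82, Pow(-29, -1))) = Add(1744, Mul(82, Rational(-1, 29))) = Add(1744, Rational(-82, 29)) = Rational(50494, 29)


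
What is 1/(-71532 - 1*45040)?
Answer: -1/116572 ≈ -8.5784e-6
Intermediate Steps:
1/(-71532 - 1*45040) = 1/(-71532 - 45040) = 1/(-116572) = -1/116572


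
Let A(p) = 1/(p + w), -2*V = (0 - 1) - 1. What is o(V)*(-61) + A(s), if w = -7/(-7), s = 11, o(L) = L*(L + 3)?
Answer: -2927/12 ≈ -243.92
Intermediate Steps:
V = 1 (V = -((0 - 1) - 1)/2 = -(-1 - 1)/2 = -½*(-2) = 1)
o(L) = L*(3 + L)
w = 1 (w = -7*(-⅐) = 1)
A(p) = 1/(1 + p) (A(p) = 1/(p + 1) = 1/(1 + p))
o(V)*(-61) + A(s) = (1*(3 + 1))*(-61) + 1/(1 + 11) = (1*4)*(-61) + 1/12 = 4*(-61) + 1/12 = -244 + 1/12 = -2927/12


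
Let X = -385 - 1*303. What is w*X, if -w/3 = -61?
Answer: -125904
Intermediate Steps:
w = 183 (w = -3*(-61) = 183)
X = -688 (X = -385 - 303 = -688)
w*X = 183*(-688) = -125904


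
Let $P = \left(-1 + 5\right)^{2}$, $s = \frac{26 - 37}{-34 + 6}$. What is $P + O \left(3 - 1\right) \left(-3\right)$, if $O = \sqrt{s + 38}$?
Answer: $16 - \frac{15 \sqrt{301}}{7} \approx -21.177$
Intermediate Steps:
$s = \frac{11}{28}$ ($s = - \frac{11}{-28} = \left(-11\right) \left(- \frac{1}{28}\right) = \frac{11}{28} \approx 0.39286$)
$O = \frac{5 \sqrt{301}}{14}$ ($O = \sqrt{\frac{11}{28} + 38} = \sqrt{\frac{1075}{28}} = \frac{5 \sqrt{301}}{14} \approx 6.1962$)
$P = 16$ ($P = 4^{2} = 16$)
$P + O \left(3 - 1\right) \left(-3\right) = 16 + \frac{5 \sqrt{301}}{14} \left(3 - 1\right) \left(-3\right) = 16 + \frac{5 \sqrt{301}}{14} \cdot 2 \left(-3\right) = 16 + \frac{5 \sqrt{301}}{14} \left(-6\right) = 16 - \frac{15 \sqrt{301}}{7}$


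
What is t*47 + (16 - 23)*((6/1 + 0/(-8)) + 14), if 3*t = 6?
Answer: -46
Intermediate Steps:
t = 2 (t = (⅓)*6 = 2)
t*47 + (16 - 23)*((6/1 + 0/(-8)) + 14) = 2*47 + (16 - 23)*((6/1 + 0/(-8)) + 14) = 94 - 7*((6*1 + 0*(-⅛)) + 14) = 94 - 7*((6 + 0) + 14) = 94 - 7*(6 + 14) = 94 - 7*20 = 94 - 140 = -46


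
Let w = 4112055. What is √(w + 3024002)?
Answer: √7136057 ≈ 2671.3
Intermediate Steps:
√(w + 3024002) = √(4112055 + 3024002) = √7136057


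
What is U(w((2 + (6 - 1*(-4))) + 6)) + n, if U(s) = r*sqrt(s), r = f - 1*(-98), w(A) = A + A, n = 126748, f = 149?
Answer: 128230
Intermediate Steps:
w(A) = 2*A
r = 247 (r = 149 - 1*(-98) = 149 + 98 = 247)
U(s) = 247*sqrt(s)
U(w((2 + (6 - 1*(-4))) + 6)) + n = 247*sqrt(2*((2 + (6 - 1*(-4))) + 6)) + 126748 = 247*sqrt(2*((2 + (6 + 4)) + 6)) + 126748 = 247*sqrt(2*((2 + 10) + 6)) + 126748 = 247*sqrt(2*(12 + 6)) + 126748 = 247*sqrt(2*18) + 126748 = 247*sqrt(36) + 126748 = 247*6 + 126748 = 1482 + 126748 = 128230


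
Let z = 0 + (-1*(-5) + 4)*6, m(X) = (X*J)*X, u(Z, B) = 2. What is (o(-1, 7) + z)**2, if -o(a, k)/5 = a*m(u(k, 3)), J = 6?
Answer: 30276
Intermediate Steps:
m(X) = 6*X**2 (m(X) = (X*6)*X = (6*X)*X = 6*X**2)
o(a, k) = -120*a (o(a, k) = -5*a*6*2**2 = -5*a*6*4 = -5*a*24 = -120*a)
z = 54 (z = 0 + (5 + 4)*6 = 0 + 9*6 = 0 + 54 = 54)
(o(-1, 7) + z)**2 = (-120*(-1) + 54)**2 = (120 + 54)**2 = 174**2 = 30276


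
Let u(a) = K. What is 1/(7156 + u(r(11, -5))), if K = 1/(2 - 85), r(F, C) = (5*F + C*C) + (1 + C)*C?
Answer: 83/593947 ≈ 0.00013974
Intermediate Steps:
r(F, C) = C² + 5*F + C*(1 + C) (r(F, C) = (5*F + C²) + C*(1 + C) = (C² + 5*F) + C*(1 + C) = C² + 5*F + C*(1 + C))
K = -1/83 (K = 1/(-83) = -1/83 ≈ -0.012048)
u(a) = -1/83
1/(7156 + u(r(11, -5))) = 1/(7156 - 1/83) = 1/(593947/83) = 83/593947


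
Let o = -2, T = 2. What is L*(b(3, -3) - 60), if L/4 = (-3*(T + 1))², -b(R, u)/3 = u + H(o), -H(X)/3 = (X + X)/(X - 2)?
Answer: -13608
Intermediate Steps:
H(X) = -6*X/(-2 + X) (H(X) = -3*(X + X)/(X - 2) = -3*2*X/(-2 + X) = -6*X/(-2 + X))
b(R, u) = 9 - 3*u (b(R, u) = -3*(u - 6*(-2)/(-2 - 2)) = -3*(u - 6*(-2)/(-4)) = -3*(u - 6*(-2)*(-¼)) = -3*(u - 3) = -3*(-3 + u) = 9 - 3*u)
L = 324 (L = 4*(-3*(2 + 1))² = 4*(-3*3)² = 4*(-9)² = 4*81 = 324)
L*(b(3, -3) - 60) = 324*((9 - 3*(-3)) - 60) = 324*((9 + 9) - 60) = 324*(18 - 60) = 324*(-42) = -13608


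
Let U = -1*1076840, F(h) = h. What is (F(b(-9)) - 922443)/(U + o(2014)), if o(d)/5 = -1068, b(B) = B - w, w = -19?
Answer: 922433/1082180 ≈ 0.85238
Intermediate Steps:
b(B) = 19 + B (b(B) = B - 1*(-19) = B + 19 = 19 + B)
o(d) = -5340 (o(d) = 5*(-1068) = -5340)
U = -1076840
(F(b(-9)) - 922443)/(U + o(2014)) = ((19 - 9) - 922443)/(-1076840 - 5340) = (10 - 922443)/(-1082180) = -922433*(-1/1082180) = 922433/1082180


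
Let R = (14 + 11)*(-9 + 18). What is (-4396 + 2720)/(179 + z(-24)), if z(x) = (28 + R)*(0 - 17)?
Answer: 838/2061 ≈ 0.40660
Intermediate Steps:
R = 225 (R = 25*9 = 225)
z(x) = -4301 (z(x) = (28 + 225)*(0 - 17) = 253*(-17) = -4301)
(-4396 + 2720)/(179 + z(-24)) = (-4396 + 2720)/(179 - 4301) = -1676/(-4122) = -1676*(-1/4122) = 838/2061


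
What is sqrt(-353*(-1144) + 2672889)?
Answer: sqrt(3076721) ≈ 1754.1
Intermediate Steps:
sqrt(-353*(-1144) + 2672889) = sqrt(403832 + 2672889) = sqrt(3076721)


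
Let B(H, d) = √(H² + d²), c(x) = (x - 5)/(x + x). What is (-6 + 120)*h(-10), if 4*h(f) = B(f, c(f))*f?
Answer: -285*√1609/4 ≈ -2858.0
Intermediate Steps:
c(x) = (-5 + x)/(2*x) (c(x) = (-5 + x)/((2*x)) = (-5 + x)*(1/(2*x)) = (-5 + x)/(2*x))
h(f) = f*√(f² + (-5 + f)²/(4*f²))/4 (h(f) = (√(f² + ((-5 + f)/(2*f))²)*f)/4 = (√(f² + (-5 + f)²/(4*f²))*f)/4 = (f*√(f² + (-5 + f)²/(4*f²)))/4 = f*√(f² + (-5 + f)²/(4*f²))/4)
(-6 + 120)*h(-10) = (-6 + 120)*((⅛)*(-10)*√(((-5 - 10)² + 4*(-10)⁴)/(-10)²)) = 114*((⅛)*(-10)*√(((-15)² + 4*10000)/100)) = 114*((⅛)*(-10)*√((225 + 40000)/100)) = 114*((⅛)*(-10)*√((1/100)*40225)) = 114*((⅛)*(-10)*√(1609/4)) = 114*((⅛)*(-10)*(√1609/2)) = 114*(-5*√1609/8) = -285*√1609/4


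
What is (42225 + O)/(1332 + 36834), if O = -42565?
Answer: -170/19083 ≈ -0.0089085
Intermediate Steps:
(42225 + O)/(1332 + 36834) = (42225 - 42565)/(1332 + 36834) = -340/38166 = -340*1/38166 = -170/19083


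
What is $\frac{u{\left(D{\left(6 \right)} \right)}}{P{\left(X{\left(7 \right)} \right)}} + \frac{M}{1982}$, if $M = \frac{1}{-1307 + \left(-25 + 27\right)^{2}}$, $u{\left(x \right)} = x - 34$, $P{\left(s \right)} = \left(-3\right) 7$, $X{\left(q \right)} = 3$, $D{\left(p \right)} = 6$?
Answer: $\frac{10330181}{7747638} \approx 1.3333$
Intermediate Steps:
$P{\left(s \right)} = -21$
$u{\left(x \right)} = -34 + x$
$M = - \frac{1}{1303}$ ($M = \frac{1}{-1307 + 2^{2}} = \frac{1}{-1307 + 4} = \frac{1}{-1303} = - \frac{1}{1303} \approx -0.00076746$)
$\frac{u{\left(D{\left(6 \right)} \right)}}{P{\left(X{\left(7 \right)} \right)}} + \frac{M}{1982} = \frac{-34 + 6}{-21} - \frac{1}{1303 \cdot 1982} = \left(-28\right) \left(- \frac{1}{21}\right) - \frac{1}{2582546} = \frac{4}{3} - \frac{1}{2582546} = \frac{10330181}{7747638}$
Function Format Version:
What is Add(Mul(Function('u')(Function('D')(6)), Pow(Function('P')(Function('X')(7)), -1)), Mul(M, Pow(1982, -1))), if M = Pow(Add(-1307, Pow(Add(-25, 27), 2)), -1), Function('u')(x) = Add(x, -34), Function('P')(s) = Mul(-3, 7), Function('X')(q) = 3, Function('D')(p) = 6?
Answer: Rational(10330181, 7747638) ≈ 1.3333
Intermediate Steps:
Function('P')(s) = -21
Function('u')(x) = Add(-34, x)
M = Rational(-1, 1303) (M = Pow(Add(-1307, Pow(2, 2)), -1) = Pow(Add(-1307, 4), -1) = Pow(-1303, -1) = Rational(-1, 1303) ≈ -0.00076746)
Add(Mul(Function('u')(Function('D')(6)), Pow(Function('P')(Function('X')(7)), -1)), Mul(M, Pow(1982, -1))) = Add(Mul(Add(-34, 6), Pow(-21, -1)), Mul(Rational(-1, 1303), Pow(1982, -1))) = Add(Mul(-28, Rational(-1, 21)), Mul(Rational(-1, 1303), Rational(1, 1982))) = Add(Rational(4, 3), Rational(-1, 2582546)) = Rational(10330181, 7747638)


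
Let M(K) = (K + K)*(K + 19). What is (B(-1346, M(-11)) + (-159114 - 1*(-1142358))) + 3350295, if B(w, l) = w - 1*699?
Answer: 4331494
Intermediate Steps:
M(K) = 2*K*(19 + K) (M(K) = (2*K)*(19 + K) = 2*K*(19 + K))
B(w, l) = -699 + w (B(w, l) = w - 699 = -699 + w)
(B(-1346, M(-11)) + (-159114 - 1*(-1142358))) + 3350295 = ((-699 - 1346) + (-159114 - 1*(-1142358))) + 3350295 = (-2045 + (-159114 + 1142358)) + 3350295 = (-2045 + 983244) + 3350295 = 981199 + 3350295 = 4331494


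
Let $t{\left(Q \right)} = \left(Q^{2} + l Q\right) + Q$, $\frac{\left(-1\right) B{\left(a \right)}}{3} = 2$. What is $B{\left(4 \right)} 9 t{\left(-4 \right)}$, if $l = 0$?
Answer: $-648$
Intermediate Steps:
$B{\left(a \right)} = -6$ ($B{\left(a \right)} = \left(-3\right) 2 = -6$)
$t{\left(Q \right)} = Q + Q^{2}$ ($t{\left(Q \right)} = \left(Q^{2} + 0 Q\right) + Q = \left(Q^{2} + 0\right) + Q = Q^{2} + Q = Q + Q^{2}$)
$B{\left(4 \right)} 9 t{\left(-4 \right)} = \left(-6\right) 9 \left(- 4 \left(1 - 4\right)\right) = - 54 \left(\left(-4\right) \left(-3\right)\right) = \left(-54\right) 12 = -648$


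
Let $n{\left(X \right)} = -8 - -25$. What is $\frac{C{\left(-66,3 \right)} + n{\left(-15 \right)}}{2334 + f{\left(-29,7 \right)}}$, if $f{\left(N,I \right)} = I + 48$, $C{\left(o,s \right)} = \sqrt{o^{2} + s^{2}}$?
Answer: $\frac{17}{2389} + \frac{3 \sqrt{485}}{2389} \approx 0.034771$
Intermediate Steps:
$n{\left(X \right)} = 17$ ($n{\left(X \right)} = -8 + 25 = 17$)
$f{\left(N,I \right)} = 48 + I$
$\frac{C{\left(-66,3 \right)} + n{\left(-15 \right)}}{2334 + f{\left(-29,7 \right)}} = \frac{\sqrt{\left(-66\right)^{2} + 3^{2}} + 17}{2334 + \left(48 + 7\right)} = \frac{\sqrt{4356 + 9} + 17}{2334 + 55} = \frac{\sqrt{4365} + 17}{2389} = \left(3 \sqrt{485} + 17\right) \frac{1}{2389} = \left(17 + 3 \sqrt{485}\right) \frac{1}{2389} = \frac{17}{2389} + \frac{3 \sqrt{485}}{2389}$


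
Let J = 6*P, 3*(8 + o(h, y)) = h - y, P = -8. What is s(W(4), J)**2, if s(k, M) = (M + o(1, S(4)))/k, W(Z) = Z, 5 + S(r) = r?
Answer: 6889/36 ≈ 191.36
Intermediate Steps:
S(r) = -5 + r
o(h, y) = -8 - y/3 + h/3 (o(h, y) = -8 + (h - y)/3 = -8 + (-y/3 + h/3) = -8 - y/3 + h/3)
J = -48 (J = 6*(-8) = -48)
s(k, M) = (-22/3 + M)/k (s(k, M) = (M + (-8 - (-5 + 4)/3 + (1/3)*1))/k = (M + (-8 - 1/3*(-1) + 1/3))/k = (M + (-8 + 1/3 + 1/3))/k = (M - 22/3)/k = (-22/3 + M)/k)
s(W(4), J)**2 = ((-22/3 - 48)/4)**2 = ((1/4)*(-166/3))**2 = (-83/6)**2 = 6889/36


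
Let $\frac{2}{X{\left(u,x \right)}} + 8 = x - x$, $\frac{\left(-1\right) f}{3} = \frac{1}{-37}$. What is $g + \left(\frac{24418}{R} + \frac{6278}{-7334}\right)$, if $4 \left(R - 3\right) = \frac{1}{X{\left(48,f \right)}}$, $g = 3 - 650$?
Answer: $\frac{42394715}{3667} \approx 11561.0$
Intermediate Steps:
$f = \frac{3}{37}$ ($f = - \frac{3}{-37} = \left(-3\right) \left(- \frac{1}{37}\right) = \frac{3}{37} \approx 0.081081$)
$X{\left(u,x \right)} = - \frac{1}{4}$ ($X{\left(u,x \right)} = \frac{2}{-8 + \left(x - x\right)} = \frac{2}{-8 + 0} = \frac{2}{-8} = 2 \left(- \frac{1}{8}\right) = - \frac{1}{4}$)
$g = -647$ ($g = 3 - 650 = -647$)
$R = 2$ ($R = 3 + \frac{1}{4 \left(- \frac{1}{4}\right)} = 3 + \frac{1}{4} \left(-4\right) = 3 - 1 = 2$)
$g + \left(\frac{24418}{R} + \frac{6278}{-7334}\right) = -647 + \left(\frac{24418}{2} + \frac{6278}{-7334}\right) = -647 + \left(24418 \cdot \frac{1}{2} + 6278 \left(- \frac{1}{7334}\right)\right) = -647 + \left(12209 - \frac{3139}{3667}\right) = -647 + \frac{44767264}{3667} = \frac{42394715}{3667}$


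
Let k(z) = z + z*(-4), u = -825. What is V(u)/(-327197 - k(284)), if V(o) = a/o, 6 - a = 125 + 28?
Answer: -49/89744875 ≈ -5.4599e-7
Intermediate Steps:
a = -147 (a = 6 - (125 + 28) = 6 - 1*153 = 6 - 153 = -147)
k(z) = -3*z (k(z) = z - 4*z = -3*z)
V(o) = -147/o
V(u)/(-327197 - k(284)) = (-147/(-825))/(-327197 - (-3)*284) = (-147*(-1/825))/(-327197 - 1*(-852)) = 49/(275*(-327197 + 852)) = (49/275)/(-326345) = (49/275)*(-1/326345) = -49/89744875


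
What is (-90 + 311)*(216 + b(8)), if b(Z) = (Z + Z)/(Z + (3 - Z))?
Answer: 146744/3 ≈ 48915.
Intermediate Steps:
b(Z) = 2*Z/3 (b(Z) = (2*Z)/3 = (2*Z)*(⅓) = 2*Z/3)
(-90 + 311)*(216 + b(8)) = (-90 + 311)*(216 + (⅔)*8) = 221*(216 + 16/3) = 221*(664/3) = 146744/3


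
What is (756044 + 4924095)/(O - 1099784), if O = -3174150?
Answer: -5680139/4273934 ≈ -1.3290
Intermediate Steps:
(756044 + 4924095)/(O - 1099784) = (756044 + 4924095)/(-3174150 - 1099784) = 5680139/(-4273934) = 5680139*(-1/4273934) = -5680139/4273934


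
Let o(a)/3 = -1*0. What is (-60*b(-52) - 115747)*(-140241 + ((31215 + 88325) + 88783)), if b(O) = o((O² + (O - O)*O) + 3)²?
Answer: -7880287254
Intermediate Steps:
o(a) = 0 (o(a) = 3*(-1*0) = 3*0 = 0)
b(O) = 0 (b(O) = 0² = 0)
(-60*b(-52) - 115747)*(-140241 + ((31215 + 88325) + 88783)) = (-60*0 - 115747)*(-140241 + ((31215 + 88325) + 88783)) = (0 - 115747)*(-140241 + (119540 + 88783)) = -115747*(-140241 + 208323) = -115747*68082 = -7880287254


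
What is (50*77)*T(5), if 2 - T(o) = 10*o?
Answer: -184800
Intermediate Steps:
T(o) = 2 - 10*o
(50*77)*T(5) = (50*77)*(2 - 10*5) = 3850*(2 - 50) = 3850*(-48) = -184800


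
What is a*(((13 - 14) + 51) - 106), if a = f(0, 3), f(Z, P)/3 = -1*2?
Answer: 336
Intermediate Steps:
f(Z, P) = -6 (f(Z, P) = 3*(-1*2) = 3*(-2) = -6)
a = -6
a*(((13 - 14) + 51) - 106) = -6*(((13 - 14) + 51) - 106) = -6*((-1 + 51) - 106) = -6*(50 - 106) = -6*(-56) = 336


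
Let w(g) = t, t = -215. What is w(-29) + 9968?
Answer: 9753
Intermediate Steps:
w(g) = -215
w(-29) + 9968 = -215 + 9968 = 9753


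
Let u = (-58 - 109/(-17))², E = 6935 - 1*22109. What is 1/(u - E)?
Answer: 289/5154415 ≈ 5.6068e-5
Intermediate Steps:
E = -15174 (E = 6935 - 22109 = -15174)
u = 769129/289 (u = (-58 - 109*(-1/17))² = (-58 + 109/17)² = (-877/17)² = 769129/289 ≈ 2661.3)
1/(u - E) = 1/(769129/289 - 1*(-15174)) = 1/(769129/289 + 15174) = 1/(5154415/289) = 289/5154415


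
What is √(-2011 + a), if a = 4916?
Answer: √2905 ≈ 53.898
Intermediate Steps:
√(-2011 + a) = √(-2011 + 4916) = √2905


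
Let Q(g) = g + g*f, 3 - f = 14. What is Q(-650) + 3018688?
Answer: 3025188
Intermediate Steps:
f = -11 (f = 3 - 1*14 = 3 - 14 = -11)
Q(g) = -10*g (Q(g) = g + g*(-11) = g - 11*g = -10*g)
Q(-650) + 3018688 = -10*(-650) + 3018688 = 6500 + 3018688 = 3025188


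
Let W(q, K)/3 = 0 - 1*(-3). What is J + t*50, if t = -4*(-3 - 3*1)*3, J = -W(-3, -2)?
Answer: 3591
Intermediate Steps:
W(q, K) = 9 (W(q, K) = 3*(0 - 1*(-3)) = 3*(0 + 3) = 3*3 = 9)
J = -9 (J = -1*9 = -9)
t = 72 (t = -4*(-3 - 3)*3 = -4*(-6)*3 = 24*3 = 72)
J + t*50 = -9 + 72*50 = -9 + 3600 = 3591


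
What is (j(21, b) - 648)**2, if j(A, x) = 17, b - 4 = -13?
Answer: 398161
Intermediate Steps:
b = -9 (b = 4 - 13 = -9)
(j(21, b) - 648)**2 = (17 - 648)**2 = (-631)**2 = 398161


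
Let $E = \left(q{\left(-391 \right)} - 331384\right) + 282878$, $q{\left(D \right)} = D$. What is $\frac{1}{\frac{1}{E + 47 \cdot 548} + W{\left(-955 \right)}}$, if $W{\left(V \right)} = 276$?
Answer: $\frac{23141}{6386915} \approx 0.0036232$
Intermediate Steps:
$E = -48897$ ($E = \left(-391 - 331384\right) + 282878 = -331775 + 282878 = -48897$)
$\frac{1}{\frac{1}{E + 47 \cdot 548} + W{\left(-955 \right)}} = \frac{1}{\frac{1}{-48897 + 47 \cdot 548} + 276} = \frac{1}{\frac{1}{-48897 + 25756} + 276} = \frac{1}{\frac{1}{-23141} + 276} = \frac{1}{- \frac{1}{23141} + 276} = \frac{1}{\frac{6386915}{23141}} = \frac{23141}{6386915}$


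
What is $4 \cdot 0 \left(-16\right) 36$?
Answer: $0$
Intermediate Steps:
$4 \cdot 0 \left(-16\right) 36 = 0 \left(-16\right) 36 = 0 \cdot 36 = 0$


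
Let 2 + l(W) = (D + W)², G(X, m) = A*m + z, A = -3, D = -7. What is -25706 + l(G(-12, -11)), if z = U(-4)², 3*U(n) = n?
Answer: -2019848/81 ≈ -24936.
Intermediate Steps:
U(n) = n/3
z = 16/9 (z = ((⅓)*(-4))² = (-4/3)² = 16/9 ≈ 1.7778)
G(X, m) = 16/9 - 3*m (G(X, m) = -3*m + 16/9 = 16/9 - 3*m)
l(W) = -2 + (-7 + W)²
-25706 + l(G(-12, -11)) = -25706 + (-2 + (-7 + (16/9 - 3*(-11)))²) = -25706 + (-2 + (-7 + (16/9 + 33))²) = -25706 + (-2 + (-7 + 313/9)²) = -25706 + (-2 + (250/9)²) = -25706 + (-2 + 62500/81) = -25706 + 62338/81 = -2019848/81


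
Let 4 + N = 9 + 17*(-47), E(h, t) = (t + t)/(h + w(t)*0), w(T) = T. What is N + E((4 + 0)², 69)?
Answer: -6283/8 ≈ -785.38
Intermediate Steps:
E(h, t) = 2*t/h (E(h, t) = (t + t)/(h + t*0) = (2*t)/(h + 0) = (2*t)/h = 2*t/h)
N = -794 (N = -4 + (9 + 17*(-47)) = -4 + (9 - 799) = -4 - 790 = -794)
N + E((4 + 0)², 69) = -794 + 2*69/(4 + 0)² = -794 + 2*69/4² = -794 + 2*69/16 = -794 + 2*69*(1/16) = -794 + 69/8 = -6283/8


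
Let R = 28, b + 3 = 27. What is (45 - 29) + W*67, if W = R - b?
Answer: 284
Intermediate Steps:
b = 24 (b = -3 + 27 = 24)
W = 4 (W = 28 - 1*24 = 28 - 24 = 4)
(45 - 29) + W*67 = (45 - 29) + 4*67 = 16 + 268 = 284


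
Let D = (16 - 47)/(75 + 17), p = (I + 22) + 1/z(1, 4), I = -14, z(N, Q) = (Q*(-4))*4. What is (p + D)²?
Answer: 126720049/2166784 ≈ 58.483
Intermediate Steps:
z(N, Q) = -16*Q (z(N, Q) = -4*Q*4 = -16*Q)
p = 511/64 (p = (-14 + 22) + 1/(-16*4) = 8 + 1/(-64) = 8 - 1/64 = 511/64 ≈ 7.9844)
D = -31/92 ≈ -0.33696
(p + D)² = (511/64 - 31/92)² = (11257/1472)² = 126720049/2166784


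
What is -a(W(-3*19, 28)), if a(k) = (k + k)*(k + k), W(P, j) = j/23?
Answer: -3136/529 ≈ -5.9282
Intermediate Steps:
W(P, j) = j/23 (W(P, j) = j*(1/23) = j/23)
a(k) = 4*k**2 (a(k) = (2*k)*(2*k) = 4*k**2)
-a(W(-3*19, 28)) = -4*((1/23)*28)**2 = -4*(28/23)**2 = -4*784/529 = -1*3136/529 = -3136/529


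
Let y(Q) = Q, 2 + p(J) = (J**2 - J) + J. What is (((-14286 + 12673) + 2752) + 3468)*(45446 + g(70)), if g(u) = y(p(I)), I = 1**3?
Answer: 209365115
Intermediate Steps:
I = 1
p(J) = -2 + J**2 (p(J) = -2 + ((J**2 - J) + J) = -2 + J**2)
g(u) = -1 (g(u) = -2 + 1**2 = -2 + 1 = -1)
(((-14286 + 12673) + 2752) + 3468)*(45446 + g(70)) = (((-14286 + 12673) + 2752) + 3468)*(45446 - 1) = ((-1613 + 2752) + 3468)*45445 = (1139 + 3468)*45445 = 4607*45445 = 209365115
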